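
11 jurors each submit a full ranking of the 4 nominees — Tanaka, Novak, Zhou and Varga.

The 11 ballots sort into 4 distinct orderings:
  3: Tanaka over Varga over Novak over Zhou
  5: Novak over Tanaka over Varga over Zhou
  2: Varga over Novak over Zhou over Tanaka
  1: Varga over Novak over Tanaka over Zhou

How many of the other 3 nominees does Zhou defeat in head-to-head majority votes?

0

Zhou against each rival (11 jurors):
Zhou vs Tanaka: Tanaka, 9–2.
Zhou vs Novak: Novak, 11–0.
Zhou–Varga: Varga 11–0.
Zhou beats no one; loses to Tanaka, Novak, Varga — 0 pairwise wins.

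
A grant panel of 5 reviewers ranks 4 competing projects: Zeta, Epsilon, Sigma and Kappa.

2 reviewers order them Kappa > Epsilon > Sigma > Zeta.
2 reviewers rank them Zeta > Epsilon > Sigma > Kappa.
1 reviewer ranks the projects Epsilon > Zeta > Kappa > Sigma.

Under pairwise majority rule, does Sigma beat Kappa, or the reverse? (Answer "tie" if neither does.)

Kappa

Ballots ranking Sigma above Kappa: 2.
Ballots ranking Kappa above Sigma: 5 − 2 = 3.
Kappa wins the head-to-head 3–2.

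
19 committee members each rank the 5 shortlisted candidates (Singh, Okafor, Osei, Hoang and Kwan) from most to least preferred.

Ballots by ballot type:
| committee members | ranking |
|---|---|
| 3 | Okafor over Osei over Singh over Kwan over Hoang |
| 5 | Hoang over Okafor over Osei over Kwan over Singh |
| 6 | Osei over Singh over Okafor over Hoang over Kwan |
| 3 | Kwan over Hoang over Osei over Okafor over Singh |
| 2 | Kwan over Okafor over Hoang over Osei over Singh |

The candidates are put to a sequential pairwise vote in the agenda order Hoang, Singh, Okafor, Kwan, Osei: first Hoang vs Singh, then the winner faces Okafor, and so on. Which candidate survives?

Okafor

Round 1: Hoang vs Singh — 10–9, Hoang advances.
Round 2: Hoang vs Okafor — 8–11, Okafor advances.
Round 3: Okafor vs Kwan — 14–5, Okafor advances.
Round 4: Okafor vs Osei — 10–9, Okafor advances.
The agenda winner is Okafor.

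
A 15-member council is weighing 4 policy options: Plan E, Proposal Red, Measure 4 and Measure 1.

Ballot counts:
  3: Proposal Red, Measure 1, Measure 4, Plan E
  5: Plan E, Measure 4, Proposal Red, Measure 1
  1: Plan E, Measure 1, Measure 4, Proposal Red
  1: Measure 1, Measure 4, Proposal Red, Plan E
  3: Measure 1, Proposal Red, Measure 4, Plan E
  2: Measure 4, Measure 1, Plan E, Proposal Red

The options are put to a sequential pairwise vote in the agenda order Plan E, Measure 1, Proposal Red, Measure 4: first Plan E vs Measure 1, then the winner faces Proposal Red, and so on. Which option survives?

Measure 4

Round 1: Plan E vs Measure 1 — 6–9, Measure 1 advances.
Round 2: Measure 1 vs Proposal Red — 7–8, Proposal Red advances.
Round 3: Proposal Red vs Measure 4 — 6–9, Measure 4 advances.
Measure 4 survives the agenda.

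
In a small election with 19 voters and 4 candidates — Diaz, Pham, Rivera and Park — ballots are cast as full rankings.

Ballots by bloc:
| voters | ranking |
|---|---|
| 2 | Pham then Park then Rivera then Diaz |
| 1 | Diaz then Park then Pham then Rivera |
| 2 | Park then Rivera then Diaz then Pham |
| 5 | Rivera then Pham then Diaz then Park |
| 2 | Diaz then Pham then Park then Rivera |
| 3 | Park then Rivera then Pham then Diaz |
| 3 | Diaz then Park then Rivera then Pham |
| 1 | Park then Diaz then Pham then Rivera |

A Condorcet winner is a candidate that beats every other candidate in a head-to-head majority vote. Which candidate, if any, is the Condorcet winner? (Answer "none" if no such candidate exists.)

Head-to-head results (19 voters):
Diaz vs Pham: Pham, 10–9.
Diaz vs Rivera: Rivera, 12–7.
Diaz vs Park: Diaz is ranked higher on 1+5+2+3 = 11 ballots, Park on 8. Diaz wins 11–8.
Pham vs Rivera: 2+1+2+1 = 6 for Pham, 13 for Rivera — Rivera by 13–6.
Pham vs Park: Pham is ranked higher on 2+5+2 = 9 ballots, Park on 10. Park wins 10–9.
Rivera vs Park: Rivera is ranked higher on 5 ballots, Park on 14. Park wins 14–5.
Each candidate drops at least one matchup (Diaz loses to Pham; Pham loses to Rivera; Rivera loses to Park; Park loses to Diaz); the cycle Diaz > Park > Pham > Diaz rules out a Condorcet winner.

none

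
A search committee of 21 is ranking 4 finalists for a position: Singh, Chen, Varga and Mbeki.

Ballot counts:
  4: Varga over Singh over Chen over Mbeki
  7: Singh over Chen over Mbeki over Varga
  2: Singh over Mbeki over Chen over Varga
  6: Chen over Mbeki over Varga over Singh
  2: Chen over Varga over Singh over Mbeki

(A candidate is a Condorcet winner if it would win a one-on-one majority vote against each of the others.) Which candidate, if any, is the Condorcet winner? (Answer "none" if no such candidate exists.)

Check each pair by majority over 21 ballots:
Singh–Chen: Singh 13–8.
Singh–Varga: Varga 12–9.
Singh vs Mbeki: Singh preferred on 4+7+2+2 = 15 ballots; Singh wins 15–6.
Chen vs Varga: Chen preferred on 7+2+6+2 = 17 ballots; Chen wins 17–4.
Chen vs Mbeki: Chen wins 19–2.
Varga vs Mbeki: 4+2 = 6 for Varga, 15 for Mbeki — Mbeki by 15–6.
No candidate is unbeaten: Singh loses to Varga; Chen loses to Singh; Varga loses to Chen; Mbeki loses to Singh. In particular Singh → Chen → Varga → Singh is a majority cycle — no Condorcet winner exists.

none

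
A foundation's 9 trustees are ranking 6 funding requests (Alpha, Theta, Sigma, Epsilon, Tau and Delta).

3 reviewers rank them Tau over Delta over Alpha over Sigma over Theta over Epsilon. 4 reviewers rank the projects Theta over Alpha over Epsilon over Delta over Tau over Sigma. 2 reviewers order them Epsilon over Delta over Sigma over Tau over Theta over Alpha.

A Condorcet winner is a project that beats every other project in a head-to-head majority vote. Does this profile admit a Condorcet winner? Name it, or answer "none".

Check each pair by majority over 9 ballots:
Alpha vs Theta: Theta wins 6–3.
Alpha vs Sigma: Alpha is ranked higher on 3+4 = 7 ballots, Sigma on 2. Alpha wins 7–2.
Alpha vs Epsilon: 7 to 2, Alpha.
Alpha vs Tau: Tau, 5–4.
Alpha vs Delta: Alpha is ranked higher on 4 ballots, Delta on 5. Delta wins 5–4.
Theta vs Sigma: Theta is ranked higher on 4 ballots, Sigma on 5. Sigma wins 5–4.
Theta vs Epsilon: Theta wins 7–2.
Theta vs Tau: 4 for Theta, 5 for Tau — Tau by 5–4.
Theta vs Delta: Delta wins 5–4.
Sigma vs Epsilon: 3 for Sigma, 6 for Epsilon — Epsilon by 6–3.
Sigma vs Tau: Tau, 7–2.
Sigma vs Delta: Delta, 9–0.
Epsilon vs Tau: 4+2 = 6 for Epsilon, 3 for Tau — Epsilon by 6–3.
Epsilon vs Delta: Epsilon, 6–3.
Tau vs Delta: Tau preferred on 3 ballots; Delta wins 6–3.
Each project drops at least one matchup (Alpha loses to Theta; Theta loses to Sigma; Sigma loses to Alpha; Epsilon loses to Alpha; Tau loses to Epsilon; Delta loses to Epsilon); the cycle Alpha > Sigma > Theta > Alpha rules out a Condorcet winner.

none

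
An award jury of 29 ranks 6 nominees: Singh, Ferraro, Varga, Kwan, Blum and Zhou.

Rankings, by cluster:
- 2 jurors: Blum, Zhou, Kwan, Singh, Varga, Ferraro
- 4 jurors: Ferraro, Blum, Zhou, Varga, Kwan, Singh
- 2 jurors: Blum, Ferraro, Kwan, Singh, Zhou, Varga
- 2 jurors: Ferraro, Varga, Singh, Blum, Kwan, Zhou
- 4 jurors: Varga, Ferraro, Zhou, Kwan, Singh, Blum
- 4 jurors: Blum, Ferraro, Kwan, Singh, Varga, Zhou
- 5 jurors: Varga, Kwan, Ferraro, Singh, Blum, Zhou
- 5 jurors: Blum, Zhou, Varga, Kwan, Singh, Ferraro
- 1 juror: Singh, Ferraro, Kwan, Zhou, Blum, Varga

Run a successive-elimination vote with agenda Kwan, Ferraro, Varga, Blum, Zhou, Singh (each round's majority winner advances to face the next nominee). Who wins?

Blum

Round 1: Kwan vs Ferraro — 12–17, Ferraro advances.
Round 2: Ferraro vs Varga — 13–16, Varga advances.
Round 3: Varga vs Blum — 11–18, Blum advances.
Round 4: Blum vs Zhou — 24–5, Blum advances.
Round 5: Blum vs Singh — 17–12, Blum advances.
The agenda winner is Blum.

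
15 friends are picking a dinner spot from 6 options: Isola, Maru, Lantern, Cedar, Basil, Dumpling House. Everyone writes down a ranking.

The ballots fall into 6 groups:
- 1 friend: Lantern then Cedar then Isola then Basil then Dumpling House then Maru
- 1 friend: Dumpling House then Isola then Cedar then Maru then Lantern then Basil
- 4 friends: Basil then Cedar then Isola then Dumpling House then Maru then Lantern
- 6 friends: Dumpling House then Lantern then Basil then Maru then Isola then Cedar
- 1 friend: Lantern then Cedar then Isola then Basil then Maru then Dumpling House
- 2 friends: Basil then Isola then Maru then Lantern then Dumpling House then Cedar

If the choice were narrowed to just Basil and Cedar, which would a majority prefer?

Ballots ranking Basil above Cedar: 4 + 6 + 2 = 12.
Ballots ranking Cedar above Basil: 15 − 12 = 3.
Basil wins the head-to-head 12–3.

Basil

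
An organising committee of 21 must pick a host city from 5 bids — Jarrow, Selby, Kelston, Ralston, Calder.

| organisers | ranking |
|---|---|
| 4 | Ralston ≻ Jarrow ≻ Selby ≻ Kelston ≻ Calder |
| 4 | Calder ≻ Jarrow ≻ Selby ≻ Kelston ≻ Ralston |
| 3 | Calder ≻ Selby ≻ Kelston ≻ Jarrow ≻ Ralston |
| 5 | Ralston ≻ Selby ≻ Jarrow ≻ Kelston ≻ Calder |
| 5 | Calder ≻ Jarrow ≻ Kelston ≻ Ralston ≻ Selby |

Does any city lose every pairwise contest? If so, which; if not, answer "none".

Head-to-head results (21 organisers):
Jarrow vs Selby: 4+4+5 = 13 for Jarrow, 8 for Selby — Jarrow by 13–8.
Jarrow–Kelston: Jarrow 18–3.
Jarrow vs Ralston: Jarrow is ranked higher on 4+3+5 = 12 ballots, Ralston on 9. Jarrow wins 12–9.
Jarrow vs Calder: Calder wins 12–9.
Selby vs Kelston: Selby is ranked higher on 4+4+3+5 = 16 ballots, Kelston on 5. Selby wins 16–5.
Selby vs Ralston: Selby is ranked higher on 4+3 = 7 ballots, Ralston on 14. Ralston wins 14–7.
Selby–Calder: Calder 12–9.
Kelston vs Ralston: Kelston, 12–9.
Kelston vs Calder: Calder wins 12–9.
Ralston vs Calder: Ralston preferred on 4+5 = 9 ballots; Calder wins 12–9.
Every city wins at least one matchup (Jarrow beats Selby; Selby beats Kelston; Kelston beats Ralston; Ralston beats Selby; Calder beats Jarrow), so there is no Condorcet loser.

none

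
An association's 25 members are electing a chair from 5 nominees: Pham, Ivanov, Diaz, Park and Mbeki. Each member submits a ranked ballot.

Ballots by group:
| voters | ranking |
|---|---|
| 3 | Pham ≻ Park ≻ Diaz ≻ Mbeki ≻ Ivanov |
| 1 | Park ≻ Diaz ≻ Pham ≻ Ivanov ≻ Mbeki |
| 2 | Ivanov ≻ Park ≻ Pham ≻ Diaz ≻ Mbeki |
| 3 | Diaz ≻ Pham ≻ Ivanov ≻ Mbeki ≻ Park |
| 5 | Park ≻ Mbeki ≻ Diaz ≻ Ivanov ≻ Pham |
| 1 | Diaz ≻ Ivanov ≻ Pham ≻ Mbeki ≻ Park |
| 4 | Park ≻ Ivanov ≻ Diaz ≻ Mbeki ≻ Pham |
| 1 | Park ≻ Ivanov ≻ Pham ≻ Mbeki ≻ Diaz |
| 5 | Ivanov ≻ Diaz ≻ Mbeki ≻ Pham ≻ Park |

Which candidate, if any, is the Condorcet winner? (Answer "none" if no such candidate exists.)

Pairwise majorities:
Pham vs Ivanov: Pham preferred on 3+1+3 = 7 ballots; Ivanov wins 18–7.
Pham vs Diaz: Pham is ranked higher on 3+2+1 = 6 ballots, Diaz on 19. Diaz wins 19–6.
Pham vs Park: Pham is ranked higher on 3+3+1+5 = 12 ballots, Park on 13. Park wins 13–12.
Pham vs Mbeki: 3+1+2+3+1+1 = 11 for Pham, 14 for Mbeki — Mbeki by 14–11.
Ivanov vs Diaz: Ivanov is ranked higher on 2+4+1+5 = 12 ballots, Diaz on 13. Diaz wins 13–12.
Ivanov vs Park: 2+3+1+5 = 11 for Ivanov, 14 for Park — Park by 14–11.
Ivanov vs Mbeki: Ivanov preferred on 17 ballots; Ivanov wins 17–8.
Diaz vs Park: Diaz preferred on 3+1+5 = 9 ballots; Park wins 16–9.
Diaz vs Mbeki: 19 for Diaz, 6 for Mbeki — Diaz by 19–6.
Park vs Mbeki: 3+1+2+5+4+1 = 16 for Park, 9 for Mbeki — Park by 16–9.
Park wins every pairwise contest, so Park is the Condorcet winner.

Park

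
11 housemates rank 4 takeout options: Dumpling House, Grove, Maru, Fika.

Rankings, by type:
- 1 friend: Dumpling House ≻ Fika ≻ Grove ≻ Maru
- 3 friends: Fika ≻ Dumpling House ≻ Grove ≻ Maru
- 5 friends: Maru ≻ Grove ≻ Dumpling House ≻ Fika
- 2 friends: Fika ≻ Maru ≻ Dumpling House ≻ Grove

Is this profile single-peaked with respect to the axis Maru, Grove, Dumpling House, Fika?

Axis positions: Maru=1, Grove=2, Dumpling House=3, Fika=4.
Type 1 (peak Dumpling House at position 3): ranking walks positions 3-4-2-1, expanding outward from the peak — single-peaked.
Type 2 (peak Fika at position 4): ranking walks positions 4-3-2-1, expanding outward from the peak — single-peaked.
Type 3 (peak Maru at position 1): ranking walks positions 1-2-3-4, expanding outward from the peak — single-peaked.
Type 4: ranking walks positions 4-1-3-2; Maru is ranked above Dumpling House even though Dumpling House lies between Maru and the peak Fika on the axis — preferences dip and rise again. Not single-peaked.
Type 4 violates single-peakedness, so the profile is not single-peaked on this axis.

no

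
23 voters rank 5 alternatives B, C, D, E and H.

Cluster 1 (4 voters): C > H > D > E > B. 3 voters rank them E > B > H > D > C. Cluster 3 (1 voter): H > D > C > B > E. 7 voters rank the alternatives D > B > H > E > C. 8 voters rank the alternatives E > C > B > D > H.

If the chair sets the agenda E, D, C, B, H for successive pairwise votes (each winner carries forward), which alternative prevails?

Round 1: E vs D — 11–12, D advances.
Round 2: D vs C — 11–12, C advances.
Round 3: C vs B — 13–10, C advances.
Round 4: C vs H — 12–11, C advances.
The agenda winner is C.

C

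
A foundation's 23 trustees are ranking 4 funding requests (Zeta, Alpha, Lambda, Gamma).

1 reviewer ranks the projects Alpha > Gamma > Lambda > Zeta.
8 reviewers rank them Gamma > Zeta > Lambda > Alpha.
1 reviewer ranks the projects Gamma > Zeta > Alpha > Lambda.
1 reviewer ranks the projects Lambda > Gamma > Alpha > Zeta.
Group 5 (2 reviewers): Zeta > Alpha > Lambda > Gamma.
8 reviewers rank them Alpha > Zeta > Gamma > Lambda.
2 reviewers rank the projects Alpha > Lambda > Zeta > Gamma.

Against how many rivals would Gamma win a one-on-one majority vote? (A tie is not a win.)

1

Gamma against each rival (23 reviewers):
Gamma vs Zeta: Zeta, 12–11.
Gamma vs Alpha: 10 to 13, Alpha.
Gamma vs Lambda: Gamma is ranked higher on 1+8+1+8 = 18 ballots, Lambda on 5. Gamma wins 18–5.
Gamma beats Lambda; loses to Zeta, Alpha — 1 pairwise win.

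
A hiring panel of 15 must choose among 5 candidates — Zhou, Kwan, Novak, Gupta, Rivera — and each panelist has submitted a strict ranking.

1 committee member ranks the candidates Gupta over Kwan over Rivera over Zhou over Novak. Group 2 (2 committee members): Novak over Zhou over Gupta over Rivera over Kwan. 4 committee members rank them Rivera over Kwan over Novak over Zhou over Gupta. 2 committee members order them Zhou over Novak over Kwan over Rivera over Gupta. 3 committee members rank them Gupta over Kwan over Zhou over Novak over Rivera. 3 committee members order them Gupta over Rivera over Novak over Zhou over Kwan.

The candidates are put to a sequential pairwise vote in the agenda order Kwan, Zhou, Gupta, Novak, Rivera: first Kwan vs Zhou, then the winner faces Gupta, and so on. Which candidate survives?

Rivera

Round 1: Kwan vs Zhou — 8–7, Kwan advances.
Round 2: Kwan vs Gupta — 6–9, Gupta advances.
Round 3: Gupta vs Novak — 7–8, Novak advances.
Round 4: Novak vs Rivera — 7–8, Rivera advances.
The agenda winner is Rivera.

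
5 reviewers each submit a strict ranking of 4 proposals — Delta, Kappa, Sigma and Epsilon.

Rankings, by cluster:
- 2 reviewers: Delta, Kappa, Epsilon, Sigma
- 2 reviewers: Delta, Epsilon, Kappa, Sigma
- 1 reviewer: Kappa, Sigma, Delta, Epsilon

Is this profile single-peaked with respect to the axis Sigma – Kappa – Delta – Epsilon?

Axis positions: Sigma=1, Kappa=2, Delta=3, Epsilon=4.
Cluster 1 (peak Delta at position 3): ranking walks positions 3-2-4-1, expanding outward from the peak — single-peaked.
Cluster 2 (peak Delta at position 3): ranking walks positions 3-4-2-1, expanding outward from the peak — single-peaked.
Cluster 3 (peak Kappa at position 2): ranking walks positions 2-1-3-4, expanding outward from the peak — single-peaked.
Every ranking is single-peaked on this axis.

yes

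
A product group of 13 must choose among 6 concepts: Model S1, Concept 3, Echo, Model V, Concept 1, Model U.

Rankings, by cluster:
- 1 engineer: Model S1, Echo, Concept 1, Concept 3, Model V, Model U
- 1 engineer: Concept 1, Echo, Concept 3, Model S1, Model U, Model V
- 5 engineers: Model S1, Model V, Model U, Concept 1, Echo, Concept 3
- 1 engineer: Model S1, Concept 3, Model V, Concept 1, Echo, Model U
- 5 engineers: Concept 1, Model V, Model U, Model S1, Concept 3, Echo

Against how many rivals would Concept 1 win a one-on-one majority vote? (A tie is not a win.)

4

Concept 1 against each rival (13 engineers):
Concept 1–Model S1: Model S1 7–6.
Concept 1–Concept 3: Concept 1 12–1.
Concept 1–Echo: Concept 1 12–1.
Concept 1 vs Model V: Concept 1 preferred on 1+1+5 = 7 ballots; Concept 1 wins 7–6.
Concept 1 vs Model U: 1+1+1+5 = 8 for Concept 1, 5 for Model U — Concept 1 by 8–5.
Concept 1 beats Concept 3, Echo, Model V, Model U; loses to Model S1 — 4 pairwise wins.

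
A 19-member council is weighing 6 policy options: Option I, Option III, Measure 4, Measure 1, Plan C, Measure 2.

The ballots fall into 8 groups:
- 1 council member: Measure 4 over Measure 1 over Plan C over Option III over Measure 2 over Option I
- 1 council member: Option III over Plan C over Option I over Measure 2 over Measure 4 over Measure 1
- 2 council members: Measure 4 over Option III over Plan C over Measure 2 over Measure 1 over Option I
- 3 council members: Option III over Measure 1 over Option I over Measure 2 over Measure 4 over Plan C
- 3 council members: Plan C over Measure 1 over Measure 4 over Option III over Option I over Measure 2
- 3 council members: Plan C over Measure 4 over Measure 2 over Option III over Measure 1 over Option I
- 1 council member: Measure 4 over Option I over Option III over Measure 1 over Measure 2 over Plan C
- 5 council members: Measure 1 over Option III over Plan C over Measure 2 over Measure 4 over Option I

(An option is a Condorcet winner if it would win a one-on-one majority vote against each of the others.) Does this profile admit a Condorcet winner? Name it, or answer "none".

Pairwise majorities:
Option I vs Option III: 1 for Option I, 18 for Option III — Option III by 18–1.
Option I vs Measure 4: Option I is ranked higher on 1+3 = 4 ballots, Measure 4 on 15. Measure 4 wins 15–4.
Option I vs Measure 1: Option I is ranked higher on 1+1 = 2 ballots, Measure 1 on 17. Measure 1 wins 17–2.
Option I vs Plan C: Option I preferred on 3+1 = 4 ballots; Plan C wins 15–4.
Option I vs Measure 2: Option I is ranked higher on 1+3+3+1 = 8 ballots, Measure 2 on 11. Measure 2 wins 11–8.
Option III vs Measure 4: 1+3+5 = 9 for Option III, 10 for Measure 4 — Measure 4 by 10–9.
Option III vs Measure 1: 1+2+3+3+1 = 10 for Option III, 9 for Measure 1 — Option III by 10–9.
Option III vs Plan C: 1+2+3+1+5 = 12 for Option III, 7 for Plan C — Option III by 12–7.
Option III vs Measure 2: Option III preferred on 16 ballots; Option III wins 16–3.
Measure 4 vs Measure 1: Measure 4 is ranked higher on 1+1+2+3+1 = 8 ballots, Measure 1 on 11. Measure 1 wins 11–8.
Measure 4 vs Plan C: Measure 4 preferred on 1+2+3+1 = 7 ballots; Plan C wins 12–7.
Measure 4 vs Measure 2: 1+2+3+3+1 = 10 for Measure 4, 9 for Measure 2 — Measure 4 by 10–9.
Measure 1 vs Plan C: Measure 1 preferred on 1+3+1+5 = 10 ballots; Measure 1 wins 10–9.
Measure 1 vs Measure 2: Measure 1 is ranked higher on 1+3+3+1+5 = 13 ballots, Measure 2 on 6. Measure 1 wins 13–6.
Plan C vs Measure 2: 1+1+2+3+3+5 = 15 for Plan C, 4 for Measure 2 — Plan C by 15–4.
Each option drops at least one matchup (Option I loses to Option III; Option III loses to Measure 4; Measure 4 loses to Measure 1; Measure 1 loses to Option III; Plan C loses to Option III; Measure 2 loses to Option III); the cycle Option III > Measure 1 > Measure 4 > Option III rules out a Condorcet winner.

none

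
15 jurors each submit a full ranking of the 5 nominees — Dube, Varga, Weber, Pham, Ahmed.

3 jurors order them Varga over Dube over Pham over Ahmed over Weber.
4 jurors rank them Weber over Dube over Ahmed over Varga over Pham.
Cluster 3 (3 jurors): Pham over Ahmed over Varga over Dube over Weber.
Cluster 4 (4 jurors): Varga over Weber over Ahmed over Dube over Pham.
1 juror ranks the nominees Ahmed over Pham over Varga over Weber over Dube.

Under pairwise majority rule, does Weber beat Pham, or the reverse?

Ballots ranking Weber above Pham: 4 + 4 = 8.
Ballots ranking Pham above Weber: 15 − 8 = 7.
Weber wins the head-to-head 8–7.

Weber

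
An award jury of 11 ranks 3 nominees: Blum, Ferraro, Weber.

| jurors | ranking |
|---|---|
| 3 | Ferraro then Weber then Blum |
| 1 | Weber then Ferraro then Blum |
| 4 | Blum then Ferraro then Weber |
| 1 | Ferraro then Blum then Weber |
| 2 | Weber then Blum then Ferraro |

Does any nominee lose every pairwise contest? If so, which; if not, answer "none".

Head-to-head results (11 jurors):
Blum vs Ferraro: Blum is ranked higher on 4+2 = 6 ballots, Ferraro on 5. Blum wins 6–5.
Blum vs Weber: Blum is ranked higher on 4+1 = 5 ballots, Weber on 6. Weber wins 6–5.
Ferraro–Weber: Ferraro 8–3.
Every nominee wins at least one matchup (Blum beats Ferraro; Ferraro beats Weber; Weber beats Blum), so there is no Condorcet loser.

none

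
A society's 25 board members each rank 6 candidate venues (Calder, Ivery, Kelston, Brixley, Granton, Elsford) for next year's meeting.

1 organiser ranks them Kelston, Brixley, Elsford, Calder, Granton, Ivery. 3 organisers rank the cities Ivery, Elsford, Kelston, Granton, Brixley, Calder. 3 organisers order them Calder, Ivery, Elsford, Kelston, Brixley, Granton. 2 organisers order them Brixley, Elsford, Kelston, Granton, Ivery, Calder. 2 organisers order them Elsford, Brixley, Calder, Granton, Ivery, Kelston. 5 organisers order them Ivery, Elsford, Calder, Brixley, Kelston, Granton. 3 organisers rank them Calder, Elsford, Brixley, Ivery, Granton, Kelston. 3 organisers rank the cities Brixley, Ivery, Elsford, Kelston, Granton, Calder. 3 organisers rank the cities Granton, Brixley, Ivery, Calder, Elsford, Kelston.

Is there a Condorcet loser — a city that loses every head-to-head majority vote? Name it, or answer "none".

Head-to-head results (25 organisers):
Calder–Ivery: Ivery 16–9.
Calder–Kelston: Calder 16–9.
Calder vs Brixley: Calder preferred on 3+5+3 = 11 ballots; Brixley wins 14–11.
Calder vs Granton: Calder wins 14–11.
Calder vs Elsford: 3+3+3 = 9 for Calder, 16 for Elsford — Elsford by 16–9.
Ivery vs Kelston: 22 for Ivery, 3 for Kelston — Ivery by 22–3.
Ivery vs Brixley: 11 to 14, Brixley.
Ivery vs Granton: Ivery wins 17–8.
Ivery vs Elsford: 3+3+5+3+3 = 17 for Ivery, 8 for Elsford — Ivery by 17–8.
Kelston vs Brixley: 7 to 18, Brixley.
Kelston vs Granton: Kelston is ranked higher on 1+3+3+2+5+3 = 17 ballots, Granton on 8. Kelston wins 17–8.
Kelston vs Elsford: Elsford wins 24–1.
Brixley vs Granton: Brixley preferred on 19 ballots; Brixley wins 19–6.
Brixley vs Elsford: Elsford, 16–9.
Granton vs Elsford: Granton is ranked higher on 3 ballots, Elsford on 22. Elsford wins 22–3.
Only Granton has no wins; Granton is the Condorcet loser.

Granton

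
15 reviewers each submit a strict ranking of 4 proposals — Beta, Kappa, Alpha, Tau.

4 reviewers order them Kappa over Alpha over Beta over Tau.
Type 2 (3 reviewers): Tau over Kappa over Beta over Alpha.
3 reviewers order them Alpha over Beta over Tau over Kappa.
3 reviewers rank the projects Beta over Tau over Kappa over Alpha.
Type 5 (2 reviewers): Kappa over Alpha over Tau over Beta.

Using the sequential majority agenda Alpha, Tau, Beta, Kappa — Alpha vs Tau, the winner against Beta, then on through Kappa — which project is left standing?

Kappa

Round 1: Alpha vs Tau — 9–6, Alpha advances.
Round 2: Alpha vs Beta — 9–6, Alpha advances.
Round 3: Alpha vs Kappa — 3–12, Kappa advances.
Kappa survives the agenda.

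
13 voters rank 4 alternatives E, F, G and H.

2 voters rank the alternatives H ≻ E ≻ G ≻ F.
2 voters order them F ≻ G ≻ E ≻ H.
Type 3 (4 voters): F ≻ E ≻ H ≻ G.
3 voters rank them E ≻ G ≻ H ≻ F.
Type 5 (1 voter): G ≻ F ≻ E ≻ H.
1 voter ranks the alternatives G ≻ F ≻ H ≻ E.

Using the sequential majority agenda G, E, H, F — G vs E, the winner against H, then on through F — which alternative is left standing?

F

Round 1: G vs E — 4–9, E advances.
Round 2: E vs H — 10–3, E advances.
Round 3: E vs F — 5–8, F advances.
The agenda winner is F.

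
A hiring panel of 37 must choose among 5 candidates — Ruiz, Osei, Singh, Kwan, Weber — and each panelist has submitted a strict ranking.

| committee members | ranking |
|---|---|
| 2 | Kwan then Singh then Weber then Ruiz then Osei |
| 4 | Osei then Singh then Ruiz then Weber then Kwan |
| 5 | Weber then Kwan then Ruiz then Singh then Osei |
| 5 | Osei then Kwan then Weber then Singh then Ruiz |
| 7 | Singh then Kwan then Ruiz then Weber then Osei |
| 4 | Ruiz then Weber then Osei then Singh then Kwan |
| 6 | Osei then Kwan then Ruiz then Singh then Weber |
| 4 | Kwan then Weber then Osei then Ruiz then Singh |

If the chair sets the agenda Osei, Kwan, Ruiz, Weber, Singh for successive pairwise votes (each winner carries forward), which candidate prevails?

Round 1: Osei vs Kwan — 19–18, Osei advances.
Round 2: Osei vs Ruiz — 19–18, Osei advances.
Round 3: Osei vs Weber — 15–22, Weber advances.
Round 4: Weber vs Singh — 18–19, Singh advances.
The agenda winner is Singh.

Singh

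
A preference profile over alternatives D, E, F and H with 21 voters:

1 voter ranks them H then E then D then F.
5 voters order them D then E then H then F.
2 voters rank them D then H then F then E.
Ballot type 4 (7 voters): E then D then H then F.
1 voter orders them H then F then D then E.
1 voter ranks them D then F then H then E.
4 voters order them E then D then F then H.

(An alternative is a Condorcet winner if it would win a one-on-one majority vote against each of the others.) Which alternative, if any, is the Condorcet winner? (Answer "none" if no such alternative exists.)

Check each pair by majority over 21 ballots:
D vs E: 9 to 12, E.
D vs F: D preferred on 1+5+2+7+1+4 = 20 ballots; D wins 20–1.
D vs H: 19 to 2, D.
E vs F: E is ranked higher on 1+5+7+4 = 17 ballots, F on 4. E wins 17–4.
E vs H: E is ranked higher on 5+7+4 = 16 ballots, H on 5. E wins 16–5.
F vs H: F is ranked higher on 1+4 = 5 ballots, H on 16. H wins 16–5.
E beats each of D, F, H — E is the Condorcet winner.

E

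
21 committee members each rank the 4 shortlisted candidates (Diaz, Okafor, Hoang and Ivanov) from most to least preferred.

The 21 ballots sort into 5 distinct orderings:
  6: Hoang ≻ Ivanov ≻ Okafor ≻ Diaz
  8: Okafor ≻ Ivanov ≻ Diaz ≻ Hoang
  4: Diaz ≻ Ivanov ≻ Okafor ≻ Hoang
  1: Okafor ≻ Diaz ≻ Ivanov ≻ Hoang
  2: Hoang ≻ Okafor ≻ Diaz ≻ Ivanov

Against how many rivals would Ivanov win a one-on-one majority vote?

2

Ivanov against each rival (21 committee members):
Ivanov–Diaz: Ivanov 14–7.
Ivanov vs Okafor: Okafor wins 11–10.
Ivanov vs Hoang: 8+4+1 = 13 for Ivanov, 8 for Hoang — Ivanov by 13–8.
Ivanov beats Diaz, Hoang; loses to Okafor — 2 pairwise wins.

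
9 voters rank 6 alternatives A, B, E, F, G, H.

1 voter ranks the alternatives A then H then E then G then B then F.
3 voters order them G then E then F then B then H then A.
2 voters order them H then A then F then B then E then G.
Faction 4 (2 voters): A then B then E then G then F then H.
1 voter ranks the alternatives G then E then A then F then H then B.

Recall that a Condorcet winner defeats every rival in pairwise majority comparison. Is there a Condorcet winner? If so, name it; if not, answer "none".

none

Head-to-head results (9 voters):
A vs B: A preferred on 1+2+2+1 = 6 ballots; A wins 6–3.
A vs E: A is ranked higher on 1+2+2 = 5 ballots, E on 4. A wins 5–4.
A vs F: A preferred on 1+2+2+1 = 6 ballots; A wins 6–3.
A vs G: A is ranked higher on 1+2+2 = 5 ballots, G on 4. A wins 5–4.
A vs H: A preferred on 1+2+1 = 4 ballots; H wins 5–4.
B vs E: B is ranked higher on 2+2 = 4 ballots, E on 5. E wins 5–4.
B vs F: 1+2 = 3 for B, 6 for F — F by 6–3.
B vs G: 4 to 5, G.
B vs H: 3+2 = 5 for B, 4 for H — B by 5–4.
E vs F: E preferred on 1+3+2+1 = 7 ballots; E wins 7–2.
E vs G: E preferred on 1+2+2 = 5 ballots; E wins 5–4.
E vs H: E preferred on 3+2+1 = 6 ballots; E wins 6–3.
F vs G: F is ranked higher on 2 ballots, G on 7. G wins 7–2.
F vs H: F preferred on 3+2+1 = 6 ballots; F wins 6–3.
G vs H: G preferred on 3+2+1 = 6 ballots; G wins 6–3.
Each alternative drops at least one matchup (A loses to H; B loses to A; E loses to A; F loses to A; G loses to A; H loses to B); the cycle A beats B beats H beats A rules out a Condorcet winner.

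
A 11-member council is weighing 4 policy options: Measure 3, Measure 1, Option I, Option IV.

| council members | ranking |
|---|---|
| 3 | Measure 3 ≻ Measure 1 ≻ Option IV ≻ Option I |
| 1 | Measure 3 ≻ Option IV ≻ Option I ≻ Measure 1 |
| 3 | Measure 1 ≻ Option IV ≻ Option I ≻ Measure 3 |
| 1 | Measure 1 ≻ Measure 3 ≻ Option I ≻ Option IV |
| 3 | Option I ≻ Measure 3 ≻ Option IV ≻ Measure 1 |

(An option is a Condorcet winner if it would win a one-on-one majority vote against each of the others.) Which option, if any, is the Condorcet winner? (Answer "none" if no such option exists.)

none

Check each pair by majority over 11 ballots:
Measure 3 vs Measure 1: Measure 3 wins 7–4.
Measure 3–Option I: Option I 6–5.
Measure 3–Option IV: Measure 3 8–3.
Measure 1 vs Option I: 3+3+1 = 7 for Measure 1, 4 for Option I — Measure 1 by 7–4.
Measure 1 vs Option IV: Measure 1 wins 7–4.
Option I vs Option IV: 1+3 = 4 for Option I, 7 for Option IV — Option IV by 7–4.
No option is unbeaten: Measure 3 loses to Option I; Measure 1 loses to Measure 3; Option I loses to Measure 1; Option IV loses to Measure 3. In particular Measure 3 > Measure 1 > Option I > Measure 3 is a majority cycle — no Condorcet winner exists.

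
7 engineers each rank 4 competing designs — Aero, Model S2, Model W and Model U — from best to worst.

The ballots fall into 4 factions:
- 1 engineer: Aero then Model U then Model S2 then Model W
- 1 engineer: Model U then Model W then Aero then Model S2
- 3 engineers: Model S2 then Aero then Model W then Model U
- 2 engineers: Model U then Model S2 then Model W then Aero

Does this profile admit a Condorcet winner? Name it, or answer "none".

Head-to-head results (7 engineers):
Aero vs Model S2: Model S2 wins 5–2.
Aero vs Model W: Aero wins 4–3.
Aero vs Model U: Aero wins 4–3.
Model S2 vs Model W: Model S2 wins 6–1.
Model S2 vs Model U: Model U, 4–3.
Model W–Model U: Model U 4–3.
No design is unbeaten: Aero loses to Model S2; Model S2 loses to Model U; Model W loses to Aero; Model U loses to Aero. In particular Aero > Model U > Model S2 > Aero is a majority cycle — no Condorcet winner exists.

none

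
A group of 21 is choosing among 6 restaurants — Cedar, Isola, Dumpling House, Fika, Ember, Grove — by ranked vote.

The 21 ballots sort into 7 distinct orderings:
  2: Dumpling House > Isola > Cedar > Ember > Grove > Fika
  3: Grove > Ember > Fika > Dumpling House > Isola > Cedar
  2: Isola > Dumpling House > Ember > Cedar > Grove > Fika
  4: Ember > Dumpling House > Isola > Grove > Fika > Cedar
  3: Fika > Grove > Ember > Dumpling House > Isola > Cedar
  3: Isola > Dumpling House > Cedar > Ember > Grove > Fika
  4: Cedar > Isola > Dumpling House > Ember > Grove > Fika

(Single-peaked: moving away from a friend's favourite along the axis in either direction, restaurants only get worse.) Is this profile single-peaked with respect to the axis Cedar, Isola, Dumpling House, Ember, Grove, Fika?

yes

Axis positions: Cedar=1, Isola=2, Dumpling House=3, Ember=4, Grove=5, Fika=6.
Faction 1 (peak Dumpling House at position 3): ranking walks positions 3-2-1-4-5-6, expanding outward from the peak — single-peaked.
Faction 2 (peak Grove at position 5): ranking walks positions 5-4-6-3-2-1, expanding outward from the peak — single-peaked.
Faction 3 (peak Isola at position 2): ranking walks positions 2-3-4-1-5-6, expanding outward from the peak — single-peaked.
Faction 4 (peak Ember at position 4): ranking walks positions 4-3-2-5-6-1, expanding outward from the peak — single-peaked.
Faction 5 (peak Fika at position 6): ranking walks positions 6-5-4-3-2-1, expanding outward from the peak — single-peaked.
Faction 6 (peak Isola at position 2): ranking walks positions 2-3-1-4-5-6, expanding outward from the peak — single-peaked.
Faction 7 (peak Cedar at position 1): ranking walks positions 1-2-3-4-5-6, expanding outward from the peak — single-peaked.
Every ranking is single-peaked on this axis.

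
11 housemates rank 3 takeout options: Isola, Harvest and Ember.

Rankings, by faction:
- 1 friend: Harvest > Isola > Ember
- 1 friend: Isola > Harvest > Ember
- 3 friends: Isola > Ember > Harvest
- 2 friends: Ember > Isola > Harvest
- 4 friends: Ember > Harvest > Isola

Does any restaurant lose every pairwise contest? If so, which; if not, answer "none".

Harvest

Pairwise majorities:
Isola vs Harvest: Isola, 6–5.
Isola–Ember: Ember 6–5.
Harvest vs Ember: Ember wins 9–2.
Harvest loses to every other restaurant — it is the Condorcet loser.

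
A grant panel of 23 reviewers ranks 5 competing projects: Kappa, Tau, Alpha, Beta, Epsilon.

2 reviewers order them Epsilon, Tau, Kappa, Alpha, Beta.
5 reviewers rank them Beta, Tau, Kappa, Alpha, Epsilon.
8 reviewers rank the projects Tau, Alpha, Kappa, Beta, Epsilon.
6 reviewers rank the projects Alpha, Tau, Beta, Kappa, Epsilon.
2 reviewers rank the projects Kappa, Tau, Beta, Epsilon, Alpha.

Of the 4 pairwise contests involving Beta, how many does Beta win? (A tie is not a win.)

1

Beta against each rival (23 reviewers):
Beta vs Kappa: Beta is ranked higher on 5+6 = 11 ballots, Kappa on 12. Kappa wins 12–11.
Beta vs Tau: Beta is ranked higher on 5 ballots, Tau on 18. Tau wins 18–5.
Beta vs Alpha: Beta preferred on 5+2 = 7 ballots; Alpha wins 16–7.
Beta vs Epsilon: Beta preferred on 5+8+6+2 = 21 ballots; Beta wins 21–2.
Beta beats Epsilon; loses to Kappa, Tau, Alpha — 1 pairwise win.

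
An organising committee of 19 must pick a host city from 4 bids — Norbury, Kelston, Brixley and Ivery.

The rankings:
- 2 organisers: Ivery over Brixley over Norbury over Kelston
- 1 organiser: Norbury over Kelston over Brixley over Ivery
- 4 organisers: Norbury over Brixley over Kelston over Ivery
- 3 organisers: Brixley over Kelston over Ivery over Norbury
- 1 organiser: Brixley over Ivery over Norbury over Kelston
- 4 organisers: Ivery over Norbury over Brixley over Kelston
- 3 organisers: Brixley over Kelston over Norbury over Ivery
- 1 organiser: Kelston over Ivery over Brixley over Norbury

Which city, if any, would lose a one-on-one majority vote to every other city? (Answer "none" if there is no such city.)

Head-to-head results (19 organisers):
Norbury vs Kelston: Norbury is ranked higher on 2+1+4+1+4 = 12 ballots, Kelston on 7. Norbury wins 12–7.
Norbury vs Brixley: Brixley wins 10–9.
Norbury vs Ivery: 1+4+3 = 8 for Norbury, 11 for Ivery — Ivery by 11–8.
Kelston vs Brixley: Brixley wins 17–2.
Kelston vs Ivery: 1+4+3+3+1 = 12 for Kelston, 7 for Ivery — Kelston by 12–7.
Brixley vs Ivery: Brixley wins 12–7.
Every city wins at least one matchup (Norbury beats Kelston; Kelston beats Ivery; Brixley beats Norbury; Ivery beats Norbury), so there is no Condorcet loser.

none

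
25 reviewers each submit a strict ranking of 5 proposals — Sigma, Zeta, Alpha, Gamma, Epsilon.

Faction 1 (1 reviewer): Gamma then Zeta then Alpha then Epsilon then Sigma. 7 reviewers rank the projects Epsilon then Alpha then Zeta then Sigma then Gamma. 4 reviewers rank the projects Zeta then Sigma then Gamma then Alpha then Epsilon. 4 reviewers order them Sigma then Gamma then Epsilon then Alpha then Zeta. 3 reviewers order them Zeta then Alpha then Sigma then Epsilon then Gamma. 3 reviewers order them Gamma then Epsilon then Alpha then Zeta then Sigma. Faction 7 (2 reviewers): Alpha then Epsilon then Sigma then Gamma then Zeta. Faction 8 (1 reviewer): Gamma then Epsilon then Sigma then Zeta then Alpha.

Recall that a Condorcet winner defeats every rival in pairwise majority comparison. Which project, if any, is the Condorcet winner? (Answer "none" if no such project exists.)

none

Pairwise majorities:
Sigma vs Zeta: Zeta wins 18–7.
Sigma vs Alpha: Alpha, 16–9.
Sigma–Gamma: Sigma 20–5.
Sigma vs Epsilon: Epsilon, 14–11.
Zeta–Alpha: Alpha 16–9.
Zeta vs Gamma: Zeta wins 14–11.
Zeta–Epsilon: Epsilon 17–8.
Alpha vs Gamma: Gamma wins 13–12.
Alpha–Epsilon: Epsilon 15–10.
Gamma vs Epsilon: Gamma wins 13–12.
Each project drops at least one matchup (Sigma loses to Zeta; Zeta loses to Alpha; Alpha loses to Gamma; Gamma loses to Sigma; Epsilon loses to Gamma); the cycle Sigma beats Gamma beats Alpha beats Sigma rules out a Condorcet winner.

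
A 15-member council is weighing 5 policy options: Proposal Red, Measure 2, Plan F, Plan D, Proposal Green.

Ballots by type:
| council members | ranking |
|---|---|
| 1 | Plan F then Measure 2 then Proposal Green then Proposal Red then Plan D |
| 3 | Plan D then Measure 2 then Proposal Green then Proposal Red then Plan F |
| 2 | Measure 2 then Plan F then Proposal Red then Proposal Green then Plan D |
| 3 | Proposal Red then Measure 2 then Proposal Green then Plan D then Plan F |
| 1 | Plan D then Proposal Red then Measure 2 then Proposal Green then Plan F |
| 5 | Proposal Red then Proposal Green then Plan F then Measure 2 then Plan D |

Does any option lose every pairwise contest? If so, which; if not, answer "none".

Head-to-head results (15 council members):
Proposal Red vs Measure 2: Proposal Red, 9–6.
Proposal Red vs Plan F: Proposal Red, 12–3.
Proposal Red vs Plan D: 1+2+3+5 = 11 for Proposal Red, 4 for Plan D — Proposal Red by 11–4.
Proposal Red vs Proposal Green: Proposal Red is ranked higher on 2+3+1+5 = 11 ballots, Proposal Green on 4. Proposal Red wins 11–4.
Measure 2 vs Plan F: 9 to 6, Measure 2.
Measure 2 vs Plan D: 11 to 4, Measure 2.
Measure 2–Proposal Green: Measure 2 10–5.
Plan F vs Plan D: Plan F, 8–7.
Plan F vs Proposal Green: Proposal Green, 12–3.
Plan D vs Proposal Green: Plan D is ranked higher on 3+1 = 4 ballots, Proposal Green on 11. Proposal Green wins 11–4.
Only Plan D has no wins; Plan D is the Condorcet loser.

Plan D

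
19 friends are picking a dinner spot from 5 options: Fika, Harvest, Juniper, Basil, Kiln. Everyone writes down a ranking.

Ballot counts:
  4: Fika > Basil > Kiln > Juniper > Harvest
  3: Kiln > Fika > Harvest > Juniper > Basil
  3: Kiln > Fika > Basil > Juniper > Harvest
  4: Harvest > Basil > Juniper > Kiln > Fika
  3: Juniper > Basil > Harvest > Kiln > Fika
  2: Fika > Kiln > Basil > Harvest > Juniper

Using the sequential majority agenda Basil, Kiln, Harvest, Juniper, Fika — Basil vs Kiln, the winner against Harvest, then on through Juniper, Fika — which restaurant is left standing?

Fika

Round 1: Basil vs Kiln — 11–8, Basil advances.
Round 2: Basil vs Harvest — 12–7, Basil advances.
Round 3: Basil vs Juniper — 13–6, Basil advances.
Round 4: Basil vs Fika — 7–12, Fika advances.
Fika survives the agenda.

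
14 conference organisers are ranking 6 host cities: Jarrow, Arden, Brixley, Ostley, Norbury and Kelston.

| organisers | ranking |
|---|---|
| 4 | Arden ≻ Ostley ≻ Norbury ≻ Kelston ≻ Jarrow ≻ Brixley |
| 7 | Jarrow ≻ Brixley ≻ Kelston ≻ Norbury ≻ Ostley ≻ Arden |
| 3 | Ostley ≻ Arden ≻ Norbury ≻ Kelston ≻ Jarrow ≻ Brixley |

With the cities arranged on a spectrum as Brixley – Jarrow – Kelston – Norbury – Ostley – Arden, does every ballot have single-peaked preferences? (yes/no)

yes

Axis positions: Brixley=1, Jarrow=2, Kelston=3, Norbury=4, Ostley=5, Arden=6.
Group 1 (peak Arden at position 6): ranking walks positions 6-5-4-3-2-1, expanding outward from the peak — single-peaked.
Group 2 (peak Jarrow at position 2): ranking walks positions 2-1-3-4-5-6, expanding outward from the peak — single-peaked.
Group 3 (peak Ostley at position 5): ranking walks positions 5-6-4-3-2-1, expanding outward from the peak — single-peaked.
Every ranking is single-peaked on this axis.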